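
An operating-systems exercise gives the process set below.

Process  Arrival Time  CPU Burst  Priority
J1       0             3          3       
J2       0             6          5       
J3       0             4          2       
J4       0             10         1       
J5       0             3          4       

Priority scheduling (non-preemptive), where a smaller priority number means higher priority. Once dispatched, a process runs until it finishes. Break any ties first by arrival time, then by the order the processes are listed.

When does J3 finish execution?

14

Timeline: | J4 0-10 | J3 10-14 | J1 14-17 | J5 17-20 | J2 20-26 |
Completion: J1=17  J2=26  J3=14  J4=10  J5=20
Turnaround (C−A): J1=17  J2=26  J3=14  J4=10  J5=20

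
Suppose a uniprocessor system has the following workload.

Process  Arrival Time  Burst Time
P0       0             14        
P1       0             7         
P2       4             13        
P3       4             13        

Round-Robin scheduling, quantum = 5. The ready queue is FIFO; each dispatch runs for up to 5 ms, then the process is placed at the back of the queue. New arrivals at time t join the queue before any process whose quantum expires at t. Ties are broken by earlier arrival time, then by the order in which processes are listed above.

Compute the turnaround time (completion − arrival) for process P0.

41

Gantt: | P0 0-5 | P1 5-10 | P2 10-15 | P3 15-20 | P0 20-25 | P1 25-27 | P2 27-32 | P3 32-37 | P0 37-41 | P2 41-44 | P3 44-47 |
Completion: P0=41  P1=27  P2=44  P3=47
Turnaround (C−A): P0=41  P1=27  P2=40  P3=43
Turnaround(P0) = completion − arrival = 41 − 0 = 41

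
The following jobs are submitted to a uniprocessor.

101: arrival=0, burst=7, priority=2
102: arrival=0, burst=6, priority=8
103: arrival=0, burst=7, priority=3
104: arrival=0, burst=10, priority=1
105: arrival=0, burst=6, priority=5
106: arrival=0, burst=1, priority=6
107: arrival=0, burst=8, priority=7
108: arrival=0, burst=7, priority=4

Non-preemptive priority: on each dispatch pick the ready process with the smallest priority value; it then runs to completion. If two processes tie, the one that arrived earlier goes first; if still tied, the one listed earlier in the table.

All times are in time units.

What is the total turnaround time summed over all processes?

Schedule: | 104 0-10 | 101 10-17 | 103 17-24 | 108 24-31 | 105 31-37 | 106 37-38 | 107 38-46 | 102 46-52 |
Completion: 101=17  102=52  103=24  104=10  105=37  106=38  107=46  108=31
Turnaround = completion − arrival: 101=17, 102=52, 103=24, 104=10, 105=37, 106=38, 107=46, 108=31
Total turnaround = 17 + 52 + 24 + 10 + 37 + 38 + 46 + 31 = 255

255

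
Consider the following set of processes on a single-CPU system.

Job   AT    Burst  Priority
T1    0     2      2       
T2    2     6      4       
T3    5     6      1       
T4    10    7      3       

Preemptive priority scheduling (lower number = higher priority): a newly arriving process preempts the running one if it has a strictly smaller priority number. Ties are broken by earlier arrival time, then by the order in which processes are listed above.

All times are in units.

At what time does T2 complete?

Timeline: | T1 0-2 | T2 2-5 | T3 5-11 | T4 11-18 | T2 18-21 |
Completion: T1=2  T2=21  T3=11  T4=18

21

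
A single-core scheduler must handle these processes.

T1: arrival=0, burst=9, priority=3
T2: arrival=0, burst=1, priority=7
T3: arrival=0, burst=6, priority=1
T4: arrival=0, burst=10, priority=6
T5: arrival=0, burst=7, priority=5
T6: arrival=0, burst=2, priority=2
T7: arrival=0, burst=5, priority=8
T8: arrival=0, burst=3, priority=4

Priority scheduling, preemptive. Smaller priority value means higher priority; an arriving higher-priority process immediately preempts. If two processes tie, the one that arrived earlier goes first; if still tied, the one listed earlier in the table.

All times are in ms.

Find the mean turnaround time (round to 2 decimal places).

Schedule: | T3 0-6 | T6 6-8 | T1 8-17 | T8 17-20 | T5 20-27 | T4 27-37 | T2 37-38 | T7 38-43 |
Completion: T1=17  T2=38  T3=6  T4=37  T5=27  T6=8  T7=43  T8=20
Turnaround (C−A): T1=17  T2=38  T3=6  T4=37  T5=27  T6=8  T7=43  T8=20
Turnaround times: T1=17, T2=38, T3=6, T4=37, T5=27, T6=8, T7=43, T8=20
Average turnaround = (17+38+6+37+27+8+43+20) / 8 = 196/8 = 24.50

24.50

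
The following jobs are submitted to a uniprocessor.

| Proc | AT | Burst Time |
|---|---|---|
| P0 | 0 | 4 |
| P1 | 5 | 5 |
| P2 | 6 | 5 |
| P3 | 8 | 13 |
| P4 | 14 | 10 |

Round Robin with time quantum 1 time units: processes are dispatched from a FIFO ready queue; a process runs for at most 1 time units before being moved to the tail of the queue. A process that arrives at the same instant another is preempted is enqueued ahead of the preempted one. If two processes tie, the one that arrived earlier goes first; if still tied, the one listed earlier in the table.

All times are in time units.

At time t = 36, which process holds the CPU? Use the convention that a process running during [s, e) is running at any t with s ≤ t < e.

P4

Gantt: | P0 0-4 | idle 4-5 | P1 5-6 | P2 6-7 | P1 7-8 | P2 8-9 | P3 9-10 | P1 10-11 | P2 11-12 | P3 12-13 | P1 13-14 | P2 14-15 | P3 15-16 | P4 16-17 | P1 17-18 | P2 18-19 | P3 19-20 | P4 20-21 | P3 21-22 | P4 22-23 | P3 23-24 | P4 24-25 | P3 25-26 | P4 26-27 | P3 27-28 | P4 28-29 | P3 29-30 | P4 30-31 | P3 31-32 | P4 32-33 | P3 33-34 | P4 34-35 | P3 35-36 | P4 36-37 | P3 37-38 |
Completion: P0=4  P1=18  P2=19  P3=38  P4=37
Turnaround (C−A): P0=4  P1=13  P2=13  P3=30  P4=23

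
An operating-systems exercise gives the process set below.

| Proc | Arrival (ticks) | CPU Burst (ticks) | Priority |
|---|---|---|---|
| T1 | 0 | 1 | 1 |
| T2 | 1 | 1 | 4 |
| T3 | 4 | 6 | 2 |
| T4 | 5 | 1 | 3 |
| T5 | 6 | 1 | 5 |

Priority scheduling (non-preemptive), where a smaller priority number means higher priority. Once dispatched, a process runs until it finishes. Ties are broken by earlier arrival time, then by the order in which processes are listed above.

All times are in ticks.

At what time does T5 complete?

Gantt: | T1 0-1 | T2 1-2 | idle 2-4 | T3 4-10 | T4 10-11 | T5 11-12 |
Completion: T1=1  T2=2  T3=10  T4=11  T5=12
Turnaround (C−A): T1=1  T2=1  T3=6  T4=6  T5=6

12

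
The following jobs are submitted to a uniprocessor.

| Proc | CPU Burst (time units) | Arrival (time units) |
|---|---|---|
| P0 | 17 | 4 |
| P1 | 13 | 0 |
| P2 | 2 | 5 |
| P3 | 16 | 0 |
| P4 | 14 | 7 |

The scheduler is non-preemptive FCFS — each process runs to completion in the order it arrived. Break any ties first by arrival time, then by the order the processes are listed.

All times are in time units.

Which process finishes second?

P3

Gantt: | P1 0-13 | P3 13-29 | P0 29-46 | P2 46-48 | P4 48-62 |
Completion: P0=46  P1=13  P2=48  P3=29  P4=62
Turnaround (C−A): P0=42  P1=13  P2=43  P3=29  P4=55
Finish order: P1 → P3 → P0 → P2 → P4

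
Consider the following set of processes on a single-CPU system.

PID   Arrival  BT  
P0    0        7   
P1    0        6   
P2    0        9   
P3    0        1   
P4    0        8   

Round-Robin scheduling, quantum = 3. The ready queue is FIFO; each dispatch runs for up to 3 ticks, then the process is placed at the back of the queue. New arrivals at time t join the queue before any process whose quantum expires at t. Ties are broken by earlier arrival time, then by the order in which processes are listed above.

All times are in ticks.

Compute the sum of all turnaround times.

Schedule: | P0 0-3 | P1 3-6 | P2 6-9 | P3 9-10 | P4 10-13 | P0 13-16 | P1 16-19 | P2 19-22 | P4 22-25 | P0 25-26 | P2 26-29 | P4 29-31 |
Completion: P0=26  P1=19  P2=29  P3=10  P4=31
Turnaround (C−A): P0=26  P1=19  P2=29  P3=10  P4=31
Turnaround = completion − arrival: P0=26, P1=19, P2=29, P3=10, P4=31
Total turnaround = 26 + 19 + 29 + 10 + 31 = 115

115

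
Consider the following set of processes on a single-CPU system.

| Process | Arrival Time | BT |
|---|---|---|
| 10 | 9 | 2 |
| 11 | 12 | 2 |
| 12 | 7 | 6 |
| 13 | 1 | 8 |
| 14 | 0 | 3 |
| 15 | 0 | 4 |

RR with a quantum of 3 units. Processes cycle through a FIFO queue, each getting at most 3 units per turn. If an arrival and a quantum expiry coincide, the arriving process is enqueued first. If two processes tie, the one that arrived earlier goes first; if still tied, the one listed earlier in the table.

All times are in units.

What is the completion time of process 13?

Schedule: | 14 0-3 | 15 3-6 | 13 6-9 | 15 9-10 | 12 10-13 | 10 13-15 | 13 15-18 | 11 18-20 | 12 20-23 | 13 23-25 |
Completion: 10=15  11=20  12=23  13=25  14=3  15=10
Turnaround (C−A): 10=6  11=8  12=16  13=24  14=3  15=10

25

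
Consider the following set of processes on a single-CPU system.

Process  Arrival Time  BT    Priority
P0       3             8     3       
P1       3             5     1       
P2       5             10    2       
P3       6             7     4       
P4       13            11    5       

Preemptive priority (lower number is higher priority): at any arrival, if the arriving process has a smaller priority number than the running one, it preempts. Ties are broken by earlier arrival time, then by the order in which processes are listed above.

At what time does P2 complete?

18

Gantt: | idle 0-3 | P1 3-8 | P2 8-18 | P0 18-26 | P3 26-33 | P4 33-44 |
Completion: P0=26  P1=8  P2=18  P3=33  P4=44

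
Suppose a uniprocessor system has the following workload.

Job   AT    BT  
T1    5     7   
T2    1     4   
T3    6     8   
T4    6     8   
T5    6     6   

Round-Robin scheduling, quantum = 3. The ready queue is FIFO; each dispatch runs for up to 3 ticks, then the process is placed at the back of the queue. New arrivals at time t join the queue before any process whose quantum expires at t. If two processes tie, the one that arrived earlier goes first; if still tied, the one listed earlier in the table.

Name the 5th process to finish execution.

Gantt: | idle 0-1 | T2 1-5 | T1 5-8 | T3 8-11 | T4 11-14 | T5 14-17 | T1 17-20 | T3 20-23 | T4 23-26 | T5 26-29 | T1 29-30 | T3 30-32 | T4 32-34 |
Completion: T1=30  T2=5  T3=32  T4=34  T5=29
Turnaround (C−A): T1=25  T2=4  T3=26  T4=28  T5=23
Finish order: T2 → T5 → T1 → T3 → T4

T4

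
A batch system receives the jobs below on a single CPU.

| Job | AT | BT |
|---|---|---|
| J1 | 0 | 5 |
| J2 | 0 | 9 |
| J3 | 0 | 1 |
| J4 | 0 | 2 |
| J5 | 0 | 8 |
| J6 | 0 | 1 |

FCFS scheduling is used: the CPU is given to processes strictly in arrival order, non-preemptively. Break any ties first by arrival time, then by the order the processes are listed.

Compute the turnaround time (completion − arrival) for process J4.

17

Timeline: | J1 0-5 | J2 5-14 | J3 14-15 | J4 15-17 | J5 17-25 | J6 25-26 |
Completion: J1=5  J2=14  J3=15  J4=17  J5=25  J6=26
Turnaround(J4) = completion − arrival = 17 − 0 = 17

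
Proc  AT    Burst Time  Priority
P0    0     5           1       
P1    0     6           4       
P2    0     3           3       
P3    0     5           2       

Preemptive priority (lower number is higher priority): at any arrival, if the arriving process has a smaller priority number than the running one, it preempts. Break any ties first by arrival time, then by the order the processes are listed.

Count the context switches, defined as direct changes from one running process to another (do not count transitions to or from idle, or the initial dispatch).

3

Schedule: | P0 0-5 | P3 5-10 | P2 10-13 | P1 13-19 |
Completion: P0=5  P1=19  P2=13  P3=10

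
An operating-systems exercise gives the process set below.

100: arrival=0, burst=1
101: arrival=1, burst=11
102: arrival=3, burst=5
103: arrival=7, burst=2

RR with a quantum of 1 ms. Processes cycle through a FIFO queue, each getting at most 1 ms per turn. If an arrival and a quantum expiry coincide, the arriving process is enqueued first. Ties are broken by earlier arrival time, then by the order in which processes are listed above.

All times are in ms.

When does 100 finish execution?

Gantt: | 100 0-1 | 101 1-3 | 102 3-4 | 101 4-5 | 102 5-6 | 101 6-7 | 102 7-8 | 103 8-9 | 101 9-10 | 102 10-11 | 103 11-12 | 101 12-13 | 102 13-14 | 101 14-19 |
Completion: 100=1  101=19  102=14  103=12
Turnaround (C−A): 100=1  101=18  102=11  103=5

1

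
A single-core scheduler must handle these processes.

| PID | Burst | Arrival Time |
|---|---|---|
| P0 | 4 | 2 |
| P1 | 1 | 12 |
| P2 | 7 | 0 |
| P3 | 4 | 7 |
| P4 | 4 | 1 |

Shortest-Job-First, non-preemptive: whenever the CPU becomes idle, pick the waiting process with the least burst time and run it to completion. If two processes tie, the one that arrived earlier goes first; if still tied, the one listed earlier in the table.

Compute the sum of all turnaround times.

Gantt: | P2 0-7 | P4 7-11 | P0 11-15 | P1 15-16 | P3 16-20 |
Completion: P0=15  P1=16  P2=7  P3=20  P4=11
Turnaround = completion − arrival: P0=13, P1=4, P2=7, P3=13, P4=10
Total turnaround = 13 + 4 + 7 + 13 + 10 = 47

47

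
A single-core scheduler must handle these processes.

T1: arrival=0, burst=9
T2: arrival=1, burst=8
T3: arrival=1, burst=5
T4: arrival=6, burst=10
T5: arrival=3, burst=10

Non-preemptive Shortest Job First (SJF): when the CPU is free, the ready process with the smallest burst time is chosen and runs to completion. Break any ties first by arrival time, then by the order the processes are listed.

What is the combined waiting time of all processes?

66

Schedule: | T1 0-9 | T3 9-14 | T2 14-22 | T5 22-32 | T4 32-42 |
Completion: T1=9  T2=22  T3=14  T4=42  T5=32
Turnaround (C−A): T1=9  T2=21  T3=13  T4=36  T5=29
Waiting = turnaround − burst: T1=0, T2=13, T3=8, T4=26, T5=19
Total waiting = 0 + 13 + 8 + 26 + 19 = 66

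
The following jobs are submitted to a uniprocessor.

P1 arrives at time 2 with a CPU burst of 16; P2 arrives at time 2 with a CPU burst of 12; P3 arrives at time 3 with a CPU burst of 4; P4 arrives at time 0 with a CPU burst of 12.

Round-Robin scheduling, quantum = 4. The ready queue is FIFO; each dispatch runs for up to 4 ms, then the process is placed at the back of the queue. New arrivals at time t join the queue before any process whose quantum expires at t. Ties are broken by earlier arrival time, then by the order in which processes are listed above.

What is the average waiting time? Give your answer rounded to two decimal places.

20.25

Gantt: | P4 0-4 | P1 4-8 | P2 8-12 | P3 12-16 | P4 16-20 | P1 20-24 | P2 24-28 | P4 28-32 | P1 32-36 | P2 36-40 | P1 40-44 |
Completion: P1=44  P2=40  P3=16  P4=32
Waiting times: P1=26, P2=26, P3=9, P4=20
Average waiting = (26+26+9+20) / 4 = 81/4 = 20.25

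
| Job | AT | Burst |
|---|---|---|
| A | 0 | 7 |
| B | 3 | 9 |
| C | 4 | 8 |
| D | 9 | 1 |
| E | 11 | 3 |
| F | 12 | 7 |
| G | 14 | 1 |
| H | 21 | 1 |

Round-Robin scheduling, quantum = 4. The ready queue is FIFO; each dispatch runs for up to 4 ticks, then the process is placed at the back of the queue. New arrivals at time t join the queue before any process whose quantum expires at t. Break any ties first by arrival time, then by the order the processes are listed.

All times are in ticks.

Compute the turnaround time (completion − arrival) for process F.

25

Timeline: | A 0-4 | B 4-8 | C 8-12 | A 12-15 | B 15-19 | D 19-20 | E 20-23 | F 23-27 | C 27-31 | G 31-32 | B 32-33 | H 33-34 | F 34-37 |
Completion: A=15  B=33  C=31  D=20  E=23  F=37  G=32  H=34
Turnaround(F) = completion − arrival = 37 − 12 = 25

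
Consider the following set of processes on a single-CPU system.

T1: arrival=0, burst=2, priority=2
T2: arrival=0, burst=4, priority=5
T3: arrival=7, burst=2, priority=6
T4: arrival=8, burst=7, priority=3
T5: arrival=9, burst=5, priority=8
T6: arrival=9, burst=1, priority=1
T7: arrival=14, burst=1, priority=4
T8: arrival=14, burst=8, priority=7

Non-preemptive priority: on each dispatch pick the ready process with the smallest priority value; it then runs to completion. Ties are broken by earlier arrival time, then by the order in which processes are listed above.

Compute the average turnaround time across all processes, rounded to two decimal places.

Gantt: | T1 0-2 | T2 2-6 | idle 6-7 | T3 7-9 | T6 9-10 | T4 10-17 | T7 17-18 | T8 18-26 | T5 26-31 |
Completion: T1=2  T2=6  T3=9  T4=17  T5=31  T6=10  T7=18  T8=26
Turnaround (C−A): T1=2  T2=6  T3=2  T4=9  T5=22  T6=1  T7=4  T8=12
Turnaround times: T1=2, T2=6, T3=2, T4=9, T5=22, T6=1, T7=4, T8=12
Average turnaround = (2+6+2+9+22+1+4+12) / 8 = 58/8 = 7.25

7.25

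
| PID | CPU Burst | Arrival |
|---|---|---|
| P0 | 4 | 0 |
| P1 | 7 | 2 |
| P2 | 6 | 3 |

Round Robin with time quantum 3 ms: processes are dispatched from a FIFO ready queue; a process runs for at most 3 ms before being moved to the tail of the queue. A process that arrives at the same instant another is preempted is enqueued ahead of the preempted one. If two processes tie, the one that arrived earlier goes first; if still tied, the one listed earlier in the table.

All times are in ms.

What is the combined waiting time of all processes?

21

Schedule: | P0 0-3 | P1 3-6 | P2 6-9 | P0 9-10 | P1 10-13 | P2 13-16 | P1 16-17 |
Completion: P0=10  P1=17  P2=16
Turnaround (C−A): P0=10  P1=15  P2=13
Waiting = turnaround − burst: P0=6, P1=8, P2=7
Total waiting = 6 + 8 + 7 = 21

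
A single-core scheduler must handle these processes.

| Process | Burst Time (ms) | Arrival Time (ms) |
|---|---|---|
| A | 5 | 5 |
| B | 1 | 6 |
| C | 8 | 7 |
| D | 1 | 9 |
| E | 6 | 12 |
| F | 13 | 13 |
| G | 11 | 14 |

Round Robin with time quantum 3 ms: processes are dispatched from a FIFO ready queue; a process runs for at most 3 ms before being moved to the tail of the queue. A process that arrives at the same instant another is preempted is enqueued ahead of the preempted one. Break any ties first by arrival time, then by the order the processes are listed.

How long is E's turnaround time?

18

Gantt: | idle 0-5 | A 5-8 | B 8-9 | C 9-12 | A 12-14 | D 14-15 | E 15-18 | C 18-21 | F 21-24 | G 24-27 | E 27-30 | C 30-32 | F 32-35 | G 35-38 | F 38-41 | G 41-44 | F 44-47 | G 47-49 | F 49-50 |
Completion: A=14  B=9  C=32  D=15  E=30  F=50  G=49
Turnaround(E) = completion − arrival = 30 − 12 = 18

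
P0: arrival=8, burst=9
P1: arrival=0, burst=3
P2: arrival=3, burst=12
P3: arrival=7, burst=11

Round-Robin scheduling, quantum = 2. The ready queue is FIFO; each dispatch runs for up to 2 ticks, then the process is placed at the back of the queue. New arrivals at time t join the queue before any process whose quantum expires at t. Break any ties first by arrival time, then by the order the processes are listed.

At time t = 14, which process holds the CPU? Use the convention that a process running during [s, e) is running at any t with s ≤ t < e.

Schedule: | P1 0-3 | P2 3-7 | P3 7-9 | P2 9-11 | P0 11-13 | P3 13-15 | P2 15-17 | P0 17-19 | P3 19-21 | P2 21-23 | P0 23-25 | P3 25-27 | P2 27-29 | P0 29-31 | P3 31-33 | P0 33-34 | P3 34-35 |
Completion: P0=34  P1=3  P2=29  P3=35

P3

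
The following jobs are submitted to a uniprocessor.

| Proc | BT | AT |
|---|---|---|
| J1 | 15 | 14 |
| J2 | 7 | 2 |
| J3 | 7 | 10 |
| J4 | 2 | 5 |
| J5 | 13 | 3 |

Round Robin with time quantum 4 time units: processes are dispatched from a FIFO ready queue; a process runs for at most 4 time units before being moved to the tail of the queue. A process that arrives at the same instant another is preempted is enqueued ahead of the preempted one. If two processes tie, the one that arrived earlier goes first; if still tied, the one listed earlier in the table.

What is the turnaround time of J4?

Gantt: | idle 0-2 | J2 2-6 | J5 6-10 | J4 10-12 | J2 12-15 | J3 15-19 | J5 19-23 | J1 23-27 | J3 27-30 | J5 30-34 | J1 34-38 | J5 38-39 | J1 39-46 |
Completion: J1=46  J2=15  J3=30  J4=12  J5=39
Turnaround (C−A): J1=32  J2=13  J3=20  J4=7  J5=36
Turnaround(J4) = completion − arrival = 12 − 5 = 7

7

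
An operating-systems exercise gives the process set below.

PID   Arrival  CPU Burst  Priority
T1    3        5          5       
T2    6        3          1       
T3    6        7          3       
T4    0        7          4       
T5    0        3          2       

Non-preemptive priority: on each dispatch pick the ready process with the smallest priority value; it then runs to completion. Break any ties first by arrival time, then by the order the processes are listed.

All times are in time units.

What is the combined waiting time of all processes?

31

Timeline: | T5 0-3 | T4 3-10 | T2 10-13 | T3 13-20 | T1 20-25 |
Completion: T1=25  T2=13  T3=20  T4=10  T5=3
Turnaround (C−A): T1=22  T2=7  T3=14  T4=10  T5=3
Waiting = turnaround − burst: T1=17, T2=4, T3=7, T4=3, T5=0
Total waiting = 17 + 4 + 7 + 3 + 0 = 31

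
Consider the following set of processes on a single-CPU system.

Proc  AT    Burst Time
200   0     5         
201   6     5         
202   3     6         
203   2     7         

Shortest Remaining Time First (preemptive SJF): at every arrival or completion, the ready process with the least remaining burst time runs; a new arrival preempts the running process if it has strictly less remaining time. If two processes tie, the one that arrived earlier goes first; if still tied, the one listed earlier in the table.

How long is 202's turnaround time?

Timeline: | 200 0-5 | 202 5-11 | 201 11-16 | 203 16-23 |
Completion: 200=5  201=16  202=11  203=23
Turnaround (C−A): 200=5  201=10  202=8  203=21
Turnaround(202) = completion − arrival = 11 − 3 = 8

8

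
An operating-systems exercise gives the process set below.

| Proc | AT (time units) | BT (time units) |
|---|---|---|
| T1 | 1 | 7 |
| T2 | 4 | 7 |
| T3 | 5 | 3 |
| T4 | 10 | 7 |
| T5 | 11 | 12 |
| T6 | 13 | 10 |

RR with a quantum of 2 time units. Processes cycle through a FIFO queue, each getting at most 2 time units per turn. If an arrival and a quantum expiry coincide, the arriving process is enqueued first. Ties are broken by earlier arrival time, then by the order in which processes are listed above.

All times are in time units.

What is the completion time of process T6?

Schedule: | idle 0-1 | T1 1-5 | T2 5-7 | T3 7-9 | T1 9-11 | T2 11-13 | T3 13-14 | T4 14-16 | T5 16-18 | T1 18-19 | T6 19-21 | T2 21-23 | T4 23-25 | T5 25-27 | T6 27-29 | T2 29-30 | T4 30-32 | T5 32-34 | T6 34-36 | T4 36-37 | T5 37-39 | T6 39-41 | T5 41-43 | T6 43-45 | T5 45-47 |
Completion: T1=19  T2=30  T3=14  T4=37  T5=47  T6=45
Turnaround (C−A): T1=18  T2=26  T3=9  T4=27  T5=36  T6=32

45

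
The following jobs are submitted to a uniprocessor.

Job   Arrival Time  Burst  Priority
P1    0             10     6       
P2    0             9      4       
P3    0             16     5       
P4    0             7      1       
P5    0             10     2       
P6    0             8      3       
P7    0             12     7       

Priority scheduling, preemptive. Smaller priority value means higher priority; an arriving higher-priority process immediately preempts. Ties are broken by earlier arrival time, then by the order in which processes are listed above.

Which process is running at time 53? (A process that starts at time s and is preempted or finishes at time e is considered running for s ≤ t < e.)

P1

Gantt: | P4 0-7 | P5 7-17 | P6 17-25 | P2 25-34 | P3 34-50 | P1 50-60 | P7 60-72 |
Completion: P1=60  P2=34  P3=50  P4=7  P5=17  P6=25  P7=72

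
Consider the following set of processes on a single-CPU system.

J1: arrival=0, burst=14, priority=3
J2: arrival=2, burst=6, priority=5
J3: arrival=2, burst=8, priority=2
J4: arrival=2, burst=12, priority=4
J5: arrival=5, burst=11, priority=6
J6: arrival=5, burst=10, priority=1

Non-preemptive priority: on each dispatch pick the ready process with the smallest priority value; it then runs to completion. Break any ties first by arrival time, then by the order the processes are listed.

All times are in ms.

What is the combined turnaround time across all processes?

209

Schedule: | J1 0-14 | J6 14-24 | J3 24-32 | J4 32-44 | J2 44-50 | J5 50-61 |
Completion: J1=14  J2=50  J3=32  J4=44  J5=61  J6=24
Turnaround (C−A): J1=14  J2=48  J3=30  J4=42  J5=56  J6=19
Turnaround = completion − arrival: J1=14, J2=48, J3=30, J4=42, J5=56, J6=19
Total turnaround = 14 + 48 + 30 + 42 + 56 + 19 = 209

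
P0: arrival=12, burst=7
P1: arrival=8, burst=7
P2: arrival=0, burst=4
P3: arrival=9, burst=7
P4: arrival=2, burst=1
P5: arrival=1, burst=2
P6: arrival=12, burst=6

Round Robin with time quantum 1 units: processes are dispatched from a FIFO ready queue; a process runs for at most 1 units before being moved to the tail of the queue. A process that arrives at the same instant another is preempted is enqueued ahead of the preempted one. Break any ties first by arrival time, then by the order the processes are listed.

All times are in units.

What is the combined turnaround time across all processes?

102

Timeline: | P2 0-1 | P5 1-2 | P2 2-3 | P4 3-4 | P5 4-5 | P2 5-7 | idle 7-8 | P1 8-9 | P3 9-10 | P1 10-11 | P3 11-12 | P1 12-13 | P0 13-14 | P6 14-15 | P3 15-16 | P1 16-17 | P0 17-18 | P6 18-19 | P3 19-20 | P1 20-21 | P0 21-22 | P6 22-23 | P3 23-24 | P1 24-25 | P0 25-26 | P6 26-27 | P3 27-28 | P1 28-29 | P0 29-30 | P6 30-31 | P3 31-32 | P0 32-33 | P6 33-34 | P0 34-35 |
Completion: P0=35  P1=29  P2=7  P3=32  P4=4  P5=5  P6=34
Turnaround (C−A): P0=23  P1=21  P2=7  P3=23  P4=2  P5=4  P6=22
Turnaround = completion − arrival: P0=23, P1=21, P2=7, P3=23, P4=2, P5=4, P6=22
Total turnaround = 23 + 21 + 7 + 23 + 2 + 4 + 22 = 102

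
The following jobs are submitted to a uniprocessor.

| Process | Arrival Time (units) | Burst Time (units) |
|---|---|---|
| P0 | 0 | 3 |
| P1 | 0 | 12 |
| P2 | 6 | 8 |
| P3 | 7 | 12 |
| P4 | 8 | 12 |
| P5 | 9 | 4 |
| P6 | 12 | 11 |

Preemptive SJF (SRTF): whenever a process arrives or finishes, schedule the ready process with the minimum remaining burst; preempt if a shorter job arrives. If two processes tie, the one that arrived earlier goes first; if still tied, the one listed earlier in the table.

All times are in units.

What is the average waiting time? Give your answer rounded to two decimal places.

15.29

Gantt: | P0 0-3 | P1 3-6 | P2 6-9 | P5 9-13 | P2 13-18 | P1 18-27 | P6 27-38 | P3 38-50 | P4 50-62 |
Completion: P0=3  P1=27  P2=18  P3=50  P4=62  P5=13  P6=38
Turnaround (C−A): P0=3  P1=27  P2=12  P3=43  P4=54  P5=4  P6=26
Waiting times: P0=0, P1=15, P2=4, P3=31, P4=42, P5=0, P6=15
Average waiting = (0+15+4+31+42+0+15) / 7 = 107/7 = 15.29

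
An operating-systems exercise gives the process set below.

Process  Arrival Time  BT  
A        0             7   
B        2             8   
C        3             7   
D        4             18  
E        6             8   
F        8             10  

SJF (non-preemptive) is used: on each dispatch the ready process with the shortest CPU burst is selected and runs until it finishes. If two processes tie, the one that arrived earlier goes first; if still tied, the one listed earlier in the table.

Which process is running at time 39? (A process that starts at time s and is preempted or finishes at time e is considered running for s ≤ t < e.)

Gantt: | A 0-7 | C 7-14 | B 14-22 | E 22-30 | F 30-40 | D 40-58 |
Completion: A=7  B=22  C=14  D=58  E=30  F=40
Turnaround (C−A): A=7  B=20  C=11  D=54  E=24  F=32

F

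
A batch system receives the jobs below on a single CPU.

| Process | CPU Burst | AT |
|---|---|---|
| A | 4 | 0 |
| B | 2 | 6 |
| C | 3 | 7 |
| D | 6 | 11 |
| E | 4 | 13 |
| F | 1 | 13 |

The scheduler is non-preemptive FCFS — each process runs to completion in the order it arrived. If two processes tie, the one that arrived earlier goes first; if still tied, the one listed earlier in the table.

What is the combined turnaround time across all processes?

Schedule: | A 0-4 | idle 4-6 | B 6-8 | C 8-11 | D 11-17 | E 17-21 | F 21-22 |
Completion: A=4  B=8  C=11  D=17  E=21  F=22
Turnaround = completion − arrival: A=4, B=2, C=4, D=6, E=8, F=9
Total turnaround = 4 + 2 + 4 + 6 + 8 + 9 = 33

33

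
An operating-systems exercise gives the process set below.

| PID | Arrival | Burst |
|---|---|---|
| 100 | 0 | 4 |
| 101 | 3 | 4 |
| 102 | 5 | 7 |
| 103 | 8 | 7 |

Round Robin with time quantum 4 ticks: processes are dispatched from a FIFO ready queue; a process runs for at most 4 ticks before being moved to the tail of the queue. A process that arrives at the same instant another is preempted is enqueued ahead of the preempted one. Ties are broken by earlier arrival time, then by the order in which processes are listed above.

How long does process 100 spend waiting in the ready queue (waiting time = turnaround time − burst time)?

Timeline: | 100 0-4 | 101 4-8 | 102 8-12 | 103 12-16 | 102 16-19 | 103 19-22 |
Completion: 100=4  101=8  102=19  103=22
Turnaround (C−A): 100=4  101=5  102=14  103=14
Waiting(100) = turnaround − burst = 4 − 4 = 0

0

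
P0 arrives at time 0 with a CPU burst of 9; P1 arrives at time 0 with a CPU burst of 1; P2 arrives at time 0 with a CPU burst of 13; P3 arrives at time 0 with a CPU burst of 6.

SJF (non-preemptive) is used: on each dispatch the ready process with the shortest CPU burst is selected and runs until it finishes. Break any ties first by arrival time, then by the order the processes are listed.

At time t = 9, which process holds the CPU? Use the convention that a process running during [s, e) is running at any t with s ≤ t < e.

Schedule: | P1 0-1 | P3 1-7 | P0 7-16 | P2 16-29 |
Completion: P0=16  P1=1  P2=29  P3=7

P0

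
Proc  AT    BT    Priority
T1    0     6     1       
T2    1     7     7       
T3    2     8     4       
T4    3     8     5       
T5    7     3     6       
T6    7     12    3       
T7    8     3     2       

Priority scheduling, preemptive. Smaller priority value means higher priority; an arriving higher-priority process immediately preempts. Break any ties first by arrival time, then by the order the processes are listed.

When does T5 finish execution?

Schedule: | T1 0-6 | T3 6-7 | T6 7-8 | T7 8-11 | T6 11-22 | T3 22-29 | T4 29-37 | T5 37-40 | T2 40-47 |
Completion: T1=6  T2=47  T3=29  T4=37  T5=40  T6=22  T7=11
Turnaround (C−A): T1=6  T2=46  T3=27  T4=34  T5=33  T6=15  T7=3

40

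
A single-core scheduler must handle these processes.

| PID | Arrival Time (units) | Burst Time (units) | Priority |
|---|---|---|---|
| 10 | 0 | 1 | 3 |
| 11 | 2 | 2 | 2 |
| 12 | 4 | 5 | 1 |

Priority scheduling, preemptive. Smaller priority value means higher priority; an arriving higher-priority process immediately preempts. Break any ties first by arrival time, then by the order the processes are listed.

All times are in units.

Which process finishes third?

Timeline: | 10 0-1 | idle 1-2 | 11 2-4 | 12 4-9 |
Completion: 10=1  11=4  12=9
Finish order: 10 → 11 → 12

12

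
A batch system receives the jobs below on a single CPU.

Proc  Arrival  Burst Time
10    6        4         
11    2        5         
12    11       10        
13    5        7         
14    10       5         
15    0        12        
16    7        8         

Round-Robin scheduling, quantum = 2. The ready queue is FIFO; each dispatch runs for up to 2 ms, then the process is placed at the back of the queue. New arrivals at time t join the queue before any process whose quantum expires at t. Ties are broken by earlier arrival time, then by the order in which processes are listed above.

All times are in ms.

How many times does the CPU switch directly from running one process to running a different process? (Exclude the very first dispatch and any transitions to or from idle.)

Timeline: | 15 0-2 | 11 2-4 | 15 4-6 | 11 6-8 | 13 8-10 | 10 10-12 | 15 12-14 | 16 14-16 | 11 16-17 | 14 17-19 | 13 19-21 | 12 21-23 | 10 23-25 | 15 25-27 | 16 27-29 | 14 29-31 | 13 31-33 | 12 33-35 | 15 35-37 | 16 37-39 | 14 39-40 | 13 40-41 | 12 41-43 | 15 43-45 | 16 45-47 | 12 47-51 |
Completion: 10=25  11=17  12=51  13=41  14=40  15=45  16=47
Turnaround (C−A): 10=19  11=15  12=40  13=36  14=30  15=45  16=40

25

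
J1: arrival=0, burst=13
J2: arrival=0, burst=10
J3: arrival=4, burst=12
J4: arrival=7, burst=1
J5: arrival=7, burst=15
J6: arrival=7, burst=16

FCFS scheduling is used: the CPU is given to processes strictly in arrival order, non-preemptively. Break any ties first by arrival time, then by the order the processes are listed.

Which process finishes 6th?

Schedule: | J1 0-13 | J2 13-23 | J3 23-35 | J4 35-36 | J5 36-51 | J6 51-67 |
Completion: J1=13  J2=23  J3=35  J4=36  J5=51  J6=67
Turnaround (C−A): J1=13  J2=23  J3=31  J4=29  J5=44  J6=60
Finish order: J1 → J2 → J3 → J4 → J5 → J6

J6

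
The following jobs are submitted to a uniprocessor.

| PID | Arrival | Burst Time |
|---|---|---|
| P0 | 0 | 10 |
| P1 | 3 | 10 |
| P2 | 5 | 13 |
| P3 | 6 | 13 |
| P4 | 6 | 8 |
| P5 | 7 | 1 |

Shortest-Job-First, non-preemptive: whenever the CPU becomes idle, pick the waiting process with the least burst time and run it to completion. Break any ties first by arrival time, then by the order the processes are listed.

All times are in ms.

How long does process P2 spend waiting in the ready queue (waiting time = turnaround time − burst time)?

24

Timeline: | P0 0-10 | P5 10-11 | P4 11-19 | P1 19-29 | P2 29-42 | P3 42-55 |
Completion: P0=10  P1=29  P2=42  P3=55  P4=19  P5=11
Turnaround (C−A): P0=10  P1=26  P2=37  P3=49  P4=13  P5=4
Waiting(P2) = turnaround − burst = 37 − 13 = 24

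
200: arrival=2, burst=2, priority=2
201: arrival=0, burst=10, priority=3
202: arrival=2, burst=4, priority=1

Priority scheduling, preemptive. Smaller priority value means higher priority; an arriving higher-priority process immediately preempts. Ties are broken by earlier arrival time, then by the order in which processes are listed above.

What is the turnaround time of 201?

Schedule: | 201 0-2 | 202 2-6 | 200 6-8 | 201 8-16 |
Completion: 200=8  201=16  202=6
Turnaround(201) = completion − arrival = 16 − 0 = 16

16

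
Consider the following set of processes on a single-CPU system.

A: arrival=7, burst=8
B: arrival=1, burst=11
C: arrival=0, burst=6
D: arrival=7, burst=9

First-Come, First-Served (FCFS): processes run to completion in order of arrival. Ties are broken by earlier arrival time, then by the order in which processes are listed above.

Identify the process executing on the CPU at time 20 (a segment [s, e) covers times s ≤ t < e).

A

Schedule: | C 0-6 | B 6-17 | A 17-25 | D 25-34 |
Completion: A=25  B=17  C=6  D=34
Turnaround (C−A): A=18  B=16  C=6  D=27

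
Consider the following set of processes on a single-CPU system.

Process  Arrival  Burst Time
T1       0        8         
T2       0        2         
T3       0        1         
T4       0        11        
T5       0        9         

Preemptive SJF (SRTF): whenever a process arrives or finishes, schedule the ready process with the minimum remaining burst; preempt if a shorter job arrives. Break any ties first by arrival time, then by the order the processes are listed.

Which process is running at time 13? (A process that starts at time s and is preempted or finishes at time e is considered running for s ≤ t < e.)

T5

Schedule: | T3 0-1 | T2 1-3 | T1 3-11 | T5 11-20 | T4 20-31 |
Completion: T1=11  T2=3  T3=1  T4=31  T5=20
Turnaround (C−A): T1=11  T2=3  T3=1  T4=31  T5=20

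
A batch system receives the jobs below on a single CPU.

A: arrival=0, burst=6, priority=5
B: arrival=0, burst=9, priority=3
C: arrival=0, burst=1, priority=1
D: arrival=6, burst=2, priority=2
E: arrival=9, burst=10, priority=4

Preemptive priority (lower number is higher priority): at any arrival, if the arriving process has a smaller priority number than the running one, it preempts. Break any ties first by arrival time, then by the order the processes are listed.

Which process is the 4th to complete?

Gantt: | C 0-1 | B 1-6 | D 6-8 | B 8-12 | E 12-22 | A 22-28 |
Completion: A=28  B=12  C=1  D=8  E=22
Finish order: C → D → B → E → A

E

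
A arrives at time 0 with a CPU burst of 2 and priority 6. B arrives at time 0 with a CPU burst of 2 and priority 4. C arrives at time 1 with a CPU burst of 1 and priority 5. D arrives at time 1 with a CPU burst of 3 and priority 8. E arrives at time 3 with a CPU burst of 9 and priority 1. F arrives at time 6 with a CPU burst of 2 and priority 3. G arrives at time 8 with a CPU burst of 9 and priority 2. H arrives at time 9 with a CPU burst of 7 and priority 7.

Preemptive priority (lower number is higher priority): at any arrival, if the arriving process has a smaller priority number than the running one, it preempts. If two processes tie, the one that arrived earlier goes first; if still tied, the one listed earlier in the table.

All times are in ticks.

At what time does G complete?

Schedule: | B 0-2 | C 2-3 | E 3-12 | G 12-21 | F 21-23 | A 23-25 | H 25-32 | D 32-35 |
Completion: A=25  B=2  C=3  D=35  E=12  F=23  G=21  H=32
Turnaround (C−A): A=25  B=2  C=2  D=34  E=9  F=17  G=13  H=23

21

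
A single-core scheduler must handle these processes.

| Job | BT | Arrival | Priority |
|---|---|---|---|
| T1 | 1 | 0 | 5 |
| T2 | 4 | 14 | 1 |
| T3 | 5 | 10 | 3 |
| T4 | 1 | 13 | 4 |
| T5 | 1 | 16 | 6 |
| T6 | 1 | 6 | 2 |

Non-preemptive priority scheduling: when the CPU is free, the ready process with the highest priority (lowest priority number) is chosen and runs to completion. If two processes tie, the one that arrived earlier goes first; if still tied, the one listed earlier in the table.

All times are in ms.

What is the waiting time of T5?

4

Gantt: | T1 0-1 | idle 1-6 | T6 6-7 | idle 7-10 | T3 10-15 | T2 15-19 | T4 19-20 | T5 20-21 |
Completion: T1=1  T2=19  T3=15  T4=20  T5=21  T6=7
Waiting(T5) = turnaround − burst = 5 − 1 = 4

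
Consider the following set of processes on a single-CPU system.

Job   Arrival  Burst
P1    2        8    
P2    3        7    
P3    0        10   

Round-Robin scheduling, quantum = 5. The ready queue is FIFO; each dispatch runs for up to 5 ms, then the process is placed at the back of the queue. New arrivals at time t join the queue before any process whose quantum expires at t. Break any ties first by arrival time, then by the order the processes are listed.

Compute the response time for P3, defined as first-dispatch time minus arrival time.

0

Gantt: | P3 0-5 | P1 5-10 | P2 10-15 | P3 15-20 | P1 20-23 | P2 23-25 |
Completion: P1=23  P2=25  P3=20
Turnaround (C−A): P1=21  P2=22  P3=20
Response(P3) = first start − arrival = 0 − 0 = 0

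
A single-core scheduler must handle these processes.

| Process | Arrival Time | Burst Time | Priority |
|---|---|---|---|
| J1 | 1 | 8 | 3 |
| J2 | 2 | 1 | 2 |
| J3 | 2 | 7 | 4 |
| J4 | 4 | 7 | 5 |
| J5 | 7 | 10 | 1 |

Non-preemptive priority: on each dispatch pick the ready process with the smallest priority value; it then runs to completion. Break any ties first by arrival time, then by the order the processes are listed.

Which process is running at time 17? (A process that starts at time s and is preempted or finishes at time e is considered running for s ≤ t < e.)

J5

Schedule: | idle 0-1 | J1 1-9 | J5 9-19 | J2 19-20 | J3 20-27 | J4 27-34 |
Completion: J1=9  J2=20  J3=27  J4=34  J5=19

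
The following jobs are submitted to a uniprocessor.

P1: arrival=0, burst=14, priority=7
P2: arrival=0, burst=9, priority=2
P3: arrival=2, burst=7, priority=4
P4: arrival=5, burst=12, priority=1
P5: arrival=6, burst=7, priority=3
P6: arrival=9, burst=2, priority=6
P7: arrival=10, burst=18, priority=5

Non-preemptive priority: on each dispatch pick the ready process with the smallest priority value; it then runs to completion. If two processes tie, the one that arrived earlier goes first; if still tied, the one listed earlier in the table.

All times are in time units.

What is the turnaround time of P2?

9

Timeline: | P2 0-9 | P4 9-21 | P5 21-28 | P3 28-35 | P7 35-53 | P6 53-55 | P1 55-69 |
Completion: P1=69  P2=9  P3=35  P4=21  P5=28  P6=55  P7=53
Turnaround(P2) = completion − arrival = 9 − 0 = 9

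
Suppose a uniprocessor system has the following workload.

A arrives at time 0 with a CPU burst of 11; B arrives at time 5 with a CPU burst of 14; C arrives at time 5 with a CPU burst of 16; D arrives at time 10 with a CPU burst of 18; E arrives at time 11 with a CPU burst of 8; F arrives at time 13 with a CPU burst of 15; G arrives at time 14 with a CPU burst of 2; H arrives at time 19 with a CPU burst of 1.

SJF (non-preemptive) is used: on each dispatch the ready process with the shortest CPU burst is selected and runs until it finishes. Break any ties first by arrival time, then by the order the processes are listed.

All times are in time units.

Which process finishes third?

Schedule: | A 0-11 | E 11-19 | H 19-20 | G 20-22 | B 22-36 | F 36-51 | C 51-67 | D 67-85 |
Completion: A=11  B=36  C=67  D=85  E=19  F=51  G=22  H=20
Turnaround (C−A): A=11  B=31  C=62  D=75  E=8  F=38  G=8  H=1
Finish order: A → E → H → G → B → F → C → D

H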